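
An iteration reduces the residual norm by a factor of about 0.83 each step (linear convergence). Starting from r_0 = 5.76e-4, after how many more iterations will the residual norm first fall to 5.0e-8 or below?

51

After k steps, r_k ≈ 5.76e-4·0.83^k.
Need 0.83^k ≤ 5.0e-8/5.76e-4 = 8.68056e-05.
k ≥ ln(8.68056e-05)/ln(0.83) = -9.3518/-0.18633 = 50.189.
Smallest integer k = 51.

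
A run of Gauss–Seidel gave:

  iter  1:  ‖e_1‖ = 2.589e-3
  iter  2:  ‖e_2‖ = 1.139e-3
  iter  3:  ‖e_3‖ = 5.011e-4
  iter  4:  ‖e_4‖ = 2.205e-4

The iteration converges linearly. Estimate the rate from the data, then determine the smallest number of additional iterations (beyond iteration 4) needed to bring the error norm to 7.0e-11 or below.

19

Rate ρ ≈ ‖e_4‖/‖e_3‖ = 2.205e-4/5.011e-4 = 0.4400.
After j more steps, ‖e_{4+j}‖ ≈ 2.205e-4·ρ^j; need ρ^j ≤ 7.0e-11/2.205e-4 = 3.1746e-07.
j ≥ ln(3.1746e-07)/ln(0.4400) = -14.9629/-0.82098 = 18.226.
So 19 more iterations are needed.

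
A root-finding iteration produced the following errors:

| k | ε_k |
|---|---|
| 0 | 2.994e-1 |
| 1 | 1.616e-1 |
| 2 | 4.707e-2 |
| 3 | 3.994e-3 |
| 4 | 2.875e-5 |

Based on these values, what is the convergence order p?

2

Consecutive ratios: ε_4/ε_3 = 2.875e-5/3.994e-3 = 0.0071983, ε_3/ε_2 = 3.994e-3/4.707e-2 = 0.0848523.
p ≈ ln(0.0071983)/ln(0.0848523) = -4.9339/-2.4668 ≈ 2.00.
So the convergence is quadratic (order 2).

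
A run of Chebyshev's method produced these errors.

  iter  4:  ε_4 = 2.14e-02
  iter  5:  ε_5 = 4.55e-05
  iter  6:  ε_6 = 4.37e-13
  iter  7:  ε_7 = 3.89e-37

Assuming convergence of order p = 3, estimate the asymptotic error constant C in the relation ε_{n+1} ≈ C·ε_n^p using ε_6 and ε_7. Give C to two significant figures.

4.7

C ≈ ε_7 / ε_6^3
  = 3.89e-37 / (4.37e-13)^3
  = 3.89e-37 / 8.34535e-38 ≈ 4.6613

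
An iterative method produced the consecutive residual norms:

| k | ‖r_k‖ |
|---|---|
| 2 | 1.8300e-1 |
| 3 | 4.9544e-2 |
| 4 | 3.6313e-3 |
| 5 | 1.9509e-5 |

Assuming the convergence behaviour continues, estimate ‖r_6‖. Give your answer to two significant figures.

5.6e-10

First estimate the order: p ≈ ln(‖r_5‖/‖r_4‖) / ln(‖r_4‖/‖r_3‖) = ln(1.9509e-5/3.6313e-3)/ln(3.6313e-3/4.9544e-2) = ln(0.00537246)/ln(0.0732944) ≈ 2.0000.
Then ‖r_6‖ ≈ ‖r_5‖·(‖r_5‖/‖r_4‖)^p = 1.9509e-5·(0.00537246)^2.0000 = 1.9509e-5·2.88633e-05 ≈ 5.631e-10.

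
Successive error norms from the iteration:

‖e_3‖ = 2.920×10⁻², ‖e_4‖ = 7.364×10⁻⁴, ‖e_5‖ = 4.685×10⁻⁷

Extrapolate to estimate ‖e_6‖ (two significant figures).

1.9e-13

First estimate the order: p ≈ ln(‖e_5‖/‖e_4‖) / ln(‖e_4‖/‖e_3‖) = ln(4.685×10⁻⁷/7.364×10⁻⁴)/ln(7.364×10⁻⁴/2.920×10⁻²) = ln(0.000636203)/ln(0.0252192) ≈ 1.9999.
Then ‖e_6‖ ≈ ‖e_5‖·(‖e_5‖/‖e_4‖)^p = 4.685×10⁻⁷·(0.000636203)^1.9999 = 4.685×10⁻⁷·4.05052e-07 ≈ 1.898e-13.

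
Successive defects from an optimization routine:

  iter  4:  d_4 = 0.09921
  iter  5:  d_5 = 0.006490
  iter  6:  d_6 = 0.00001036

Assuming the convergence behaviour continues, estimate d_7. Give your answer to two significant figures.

First estimate the order: p ≈ ln(d_6/d_5) / ln(d_5/d_4) = ln(0.00001036/0.006490)/ln(0.006490/0.09921) = ln(0.0015963)/ln(0.0654168) ≈ 2.3616.
Then d_7 ≈ d_6·(d_6/d_5)^p = 0.00001036·(0.0015963)^2.3616 = 0.00001036·2.48242e-07 ≈ 2.572e-12.

2.6e-12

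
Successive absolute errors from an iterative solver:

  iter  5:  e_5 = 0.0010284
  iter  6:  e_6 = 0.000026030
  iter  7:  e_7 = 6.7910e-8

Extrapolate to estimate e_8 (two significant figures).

4.5e-12

First estimate the order: p ≈ ln(e_7/e_6) / ln(e_6/e_5) = ln(6.7910e-8/0.000026030)/ln(0.000026030/0.0010284) = ln(0.00260891)/ln(0.0253112) ≈ 1.6181.
Then e_8 ≈ e_7·(e_7/e_6)^p = 6.7910e-8·(0.00260891)^1.6181 = 6.7910e-8·6.60043e-05 ≈ 4.482e-12.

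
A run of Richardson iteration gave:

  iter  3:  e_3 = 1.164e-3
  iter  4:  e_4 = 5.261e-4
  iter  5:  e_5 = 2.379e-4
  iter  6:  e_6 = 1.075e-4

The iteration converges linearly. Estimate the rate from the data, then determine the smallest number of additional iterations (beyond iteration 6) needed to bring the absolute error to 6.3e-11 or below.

Rate ρ ≈ e_6/e_5 = 1.075e-4/2.379e-4 = 0.4519.
After j more steps, e_{6+j} ≈ 1.075e-4·ρ^j; need ρ^j ≤ 6.3e-11/1.075e-4 = 5.86047e-07.
j ≥ ln(5.86047e-07)/ln(0.4519) = -14.3499/-0.79429 = 18.066.
So 19 more iterations are needed.

19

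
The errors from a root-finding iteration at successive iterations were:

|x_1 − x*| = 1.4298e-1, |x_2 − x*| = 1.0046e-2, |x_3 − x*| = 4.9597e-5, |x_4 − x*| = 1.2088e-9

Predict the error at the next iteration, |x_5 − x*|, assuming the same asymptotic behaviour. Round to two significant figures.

7.2e-19

First estimate the order: p ≈ ln(|x_4 − x*|/|x_3 − x*|) / ln(|x_3 − x*|/|x_2 − x*|) = ln(1.2088e-9/4.9597e-5)/ln(4.9597e-5/1.0046e-2) = ln(2.43724e-05)/ln(0.00493699) ≈ 2.0000.
Then |x_5 − x*| ≈ |x_4 − x*|·(|x_4 − x*|/|x_3 − x*|)^p = 1.2088e-9·(2.43724e-05)^2.0000 = 1.2088e-9·5.94014e-10 ≈ 7.18e-19.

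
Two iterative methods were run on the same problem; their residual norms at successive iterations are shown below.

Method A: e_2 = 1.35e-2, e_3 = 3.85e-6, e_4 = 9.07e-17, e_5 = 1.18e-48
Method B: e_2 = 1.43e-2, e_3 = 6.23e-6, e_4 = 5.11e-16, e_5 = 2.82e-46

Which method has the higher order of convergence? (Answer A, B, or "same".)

Method A: p ≈ ln(1.18e-48/9.07e-17)/ln(9.07e-17/3.85e-6) ≈ 3.00.
Method B: p ≈ ln(2.82e-46/5.11e-16)/ln(5.11e-16/6.23e-6) ≈ 3.00.
Both orders ≈ 3.0 — effectively the same.

same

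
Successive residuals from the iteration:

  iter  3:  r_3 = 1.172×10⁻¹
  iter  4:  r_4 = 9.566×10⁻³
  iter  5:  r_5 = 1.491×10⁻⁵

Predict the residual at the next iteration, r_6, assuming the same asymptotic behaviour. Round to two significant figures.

8.5e-13

First estimate the order: p ≈ ln(r_5/r_4) / ln(r_4/r_3) = ln(1.491×10⁻⁵/9.566×10⁻³)/ln(9.566×10⁻³/1.172×10⁻¹) = ln(0.00155865)/ln(0.0816212) ≈ 2.5797.
Then r_6 ≈ r_5·(r_5/r_4)^p = 1.491×10⁻⁵·(0.00155865)^2.5797 = 1.491×10⁻⁵·5.72972e-08 ≈ 8.543e-13.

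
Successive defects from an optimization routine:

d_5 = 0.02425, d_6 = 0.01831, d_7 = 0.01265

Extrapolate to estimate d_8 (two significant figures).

First estimate the order: p ≈ ln(d_7/d_6) / ln(d_6/d_5) = ln(0.01265/0.01831)/ln(0.01831/0.02425) = ln(0.690879)/ln(0.755052) ≈ 1.3161.
Then d_8 ≈ d_7·(d_7/d_6)^p = 0.01265·(0.690879)^1.3161 = 0.01265·0.614663 ≈ 0.007775.

7.8e-3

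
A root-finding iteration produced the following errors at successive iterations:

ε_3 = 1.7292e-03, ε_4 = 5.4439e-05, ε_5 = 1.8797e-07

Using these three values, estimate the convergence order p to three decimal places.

p ≈ ln(ε_5/ε_4) / ln(ε_4/ε_3)
  = ln(1.8797e-07/5.4439e-05) / ln(5.4439e-05/1.7292e-03)
  = ln(0.00345286) / ln(0.0314822)
  = -5.668552 / -3.458333 ≈ 1.639100

1.639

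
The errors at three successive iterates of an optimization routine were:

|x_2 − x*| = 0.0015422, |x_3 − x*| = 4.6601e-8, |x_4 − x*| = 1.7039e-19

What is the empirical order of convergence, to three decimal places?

p ≈ ln(|x_4 − x*|/|x_3 − x*|) / ln(|x_3 − x*|/|x_2 − x*|)
  = ln(1.7039e-19/4.6601e-8) / ln(4.6601e-8/0.0015422)
  = ln(3.65636e-12) / ln(3.02172e-05)
  = -26.334553 / -10.407099 ≈ 2.530441

2.530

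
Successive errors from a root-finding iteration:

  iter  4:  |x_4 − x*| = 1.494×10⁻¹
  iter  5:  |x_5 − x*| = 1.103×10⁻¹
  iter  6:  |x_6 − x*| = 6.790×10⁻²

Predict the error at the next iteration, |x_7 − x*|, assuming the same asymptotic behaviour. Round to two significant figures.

First estimate the order: p ≈ ln(|x_6 − x*|/|x_5 − x*|) / ln(|x_5 − x*|/|x_4 − x*|) = ln(6.790×10⁻²/1.103×10⁻¹)/ln(1.103×10⁻¹/1.494×10⁻¹) = ln(0.615594)/ln(0.738286) ≈ 1.5990.
Then |x_7 − x*| ≈ |x_6 − x*|·(|x_6 − x*|/|x_5 − x*|)^p = 6.790×10⁻²·(0.615594)^1.5990 = 6.790×10⁻²·0.460343 ≈ 0.03126.

3.1e-2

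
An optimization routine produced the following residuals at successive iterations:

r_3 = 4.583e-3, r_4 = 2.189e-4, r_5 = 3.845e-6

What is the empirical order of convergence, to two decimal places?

1.33

p ≈ ln(r_5/r_4) / ln(r_4/r_3)
  = ln(3.845e-6/2.189e-4) / ln(2.189e-4/4.583e-3)
  = ln(0.0175651) / ln(0.0477635)
  = -4.04184 / -3.04149 ≈ 1.32890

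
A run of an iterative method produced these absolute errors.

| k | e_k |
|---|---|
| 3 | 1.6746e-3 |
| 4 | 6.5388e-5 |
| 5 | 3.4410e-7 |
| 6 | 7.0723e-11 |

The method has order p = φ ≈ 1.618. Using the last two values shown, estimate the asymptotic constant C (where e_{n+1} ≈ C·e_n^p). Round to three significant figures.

C ≈ e_6 / e_5^1.618
  = 7.0723e-11 / (3.4410e-7)^1.618
  = 7.0723e-11 / 3.48623e-11 ≈ 2.0286

2.03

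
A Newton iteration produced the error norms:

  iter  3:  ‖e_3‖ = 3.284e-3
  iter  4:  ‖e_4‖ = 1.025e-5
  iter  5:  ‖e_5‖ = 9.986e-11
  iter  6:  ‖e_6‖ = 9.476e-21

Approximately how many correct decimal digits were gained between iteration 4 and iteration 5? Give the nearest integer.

Digits gained ≈ log₁₀(‖e_4‖/‖e_5‖) = log₁₀(1.025e-5/9.986e-11) = log₁₀(102644) ≈ 5.011.

5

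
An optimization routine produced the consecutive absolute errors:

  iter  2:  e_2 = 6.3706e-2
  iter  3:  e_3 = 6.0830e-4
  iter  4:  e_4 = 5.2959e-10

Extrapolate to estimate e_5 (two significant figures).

3.5e-28

First estimate the order: p ≈ ln(e_4/e_3) / ln(e_3/e_2) = ln(5.2959e-10/6.0830e-4)/ln(6.0830e-4/6.3706e-2) = ln(8.70607e-07)/ln(0.00954855) ≈ 3.0000.
Then e_5 ≈ e_4·(e_4/e_3)^p = 5.2959e-10·(8.70607e-07)^3.0000 = 5.2959e-10·6.59882e-19 ≈ 3.495e-28.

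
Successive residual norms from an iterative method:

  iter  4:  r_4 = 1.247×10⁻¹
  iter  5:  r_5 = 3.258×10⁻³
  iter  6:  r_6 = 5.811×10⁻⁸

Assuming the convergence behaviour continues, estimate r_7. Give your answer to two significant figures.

3.3e-22

First estimate the order: p ≈ ln(r_6/r_5) / ln(r_5/r_4) = ln(5.811×10⁻⁸/3.258×10⁻³)/ln(3.258×10⁻³/1.247×10⁻¹) = ln(1.78361e-05)/ln(0.0261267) ≈ 3.0000.
Then r_7 ≈ r_6·(r_6/r_5)^p = 5.811×10⁻⁸·(1.78361e-05)^3.0000 = 5.811×10⁻⁸·5.67414e-15 ≈ 3.297e-22.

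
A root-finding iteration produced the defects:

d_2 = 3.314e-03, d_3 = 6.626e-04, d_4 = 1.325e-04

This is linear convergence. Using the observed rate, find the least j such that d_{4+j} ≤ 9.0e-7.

Rate ρ ≈ d_4/d_3 = 1.325e-04/6.626e-04 = 0.2000.
After j more steps, d_{4+j} ≈ 1.325e-04·ρ^j; need ρ^j ≤ 9.0e-7/1.325e-04 = 0.00679245.
j ≥ ln(0.00679245)/ln(0.2000) = -4.9919/-1.60944 = 3.102.
So 4 more iterations are needed.

4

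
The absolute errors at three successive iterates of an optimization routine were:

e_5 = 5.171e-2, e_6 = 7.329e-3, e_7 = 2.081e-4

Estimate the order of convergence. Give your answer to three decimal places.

1.823

p ≈ ln(e_7/e_6) / ln(e_6/e_5)
  = ln(2.081e-4/7.329e-3) / ln(7.329e-3/5.171e-2)
  = ln(0.0283941) / ln(0.141733)
  = -3.561574 / -1.953810 ≈ 1.822887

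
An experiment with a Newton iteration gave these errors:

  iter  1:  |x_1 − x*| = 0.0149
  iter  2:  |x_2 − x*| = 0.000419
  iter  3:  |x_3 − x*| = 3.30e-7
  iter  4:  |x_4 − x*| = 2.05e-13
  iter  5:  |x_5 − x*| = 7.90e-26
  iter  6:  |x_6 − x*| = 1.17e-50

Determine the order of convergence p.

Consecutive ratios: |x_6 − x*|/|x_5 − x*| = 1.17e-50/7.90e-26 = 1.48101e-25, |x_5 − x*|/|x_4 − x*| = 7.90e-26/2.05e-13 = 3.85366e-13.
p ≈ ln(1.48101e-25)/ln(3.85366e-13) = -57.1719/-28.5846 ≈ 2.00.
So the convergence is quadratic (order 2).

2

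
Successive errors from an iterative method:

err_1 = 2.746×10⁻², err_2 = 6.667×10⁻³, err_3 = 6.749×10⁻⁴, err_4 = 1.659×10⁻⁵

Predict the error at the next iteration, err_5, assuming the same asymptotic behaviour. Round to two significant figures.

First estimate the order: p ≈ ln(err_4/err_3) / ln(err_3/err_2) = ln(1.659×10⁻⁵/6.749×10⁻⁴)/ln(6.749×10⁻⁴/6.667×10⁻³) = ln(0.0245814)/ln(0.10123) ≈ 1.6180.
Then err_5 ≈ err_4·(err_4/err_3)^p = 1.659×10⁻⁵·(0.0245814)^1.6180 = 1.659×10⁻⁵·0.00248887 ≈ 4.129e-08.

4.1e-8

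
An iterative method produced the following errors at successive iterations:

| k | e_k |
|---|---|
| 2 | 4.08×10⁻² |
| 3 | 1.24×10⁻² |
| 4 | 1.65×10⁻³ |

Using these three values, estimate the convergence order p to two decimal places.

1.69

p ≈ ln(e_4/e_3) / ln(e_3/e_2)
  = ln(1.65×10⁻³/1.24×10⁻²) / ln(1.24×10⁻²/4.08×10⁻²)
  = ln(0.133065) / ln(0.303922)
  = -2.01692 / -1.19098 ≈ 1.69350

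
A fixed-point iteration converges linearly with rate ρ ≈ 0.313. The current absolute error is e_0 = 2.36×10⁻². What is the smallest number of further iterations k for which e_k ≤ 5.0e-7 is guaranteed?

After k steps, e_k ≈ 2.36×10⁻²·0.313^k.
Need 0.313^k ≤ 5.0e-7/2.36×10⁻² = 2.11864e-05.
k ≥ ln(2.11864e-05)/ln(0.313) = -10.7622/-1.16155 = 9.265.
Smallest integer k = 10.

10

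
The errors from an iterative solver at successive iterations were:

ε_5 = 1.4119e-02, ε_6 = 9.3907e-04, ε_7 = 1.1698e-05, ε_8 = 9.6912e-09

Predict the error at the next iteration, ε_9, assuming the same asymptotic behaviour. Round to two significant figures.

1.0e-13

First estimate the order: p ≈ ln(ε_8/ε_7) / ln(ε_7/ε_6) = ln(9.6912e-09/1.1698e-05)/ln(1.1698e-05/9.3907e-04) = ln(0.000828449)/ln(0.012457) ≈ 1.6181.
Then ε_9 ≈ ε_8·(ε_8/ε_7)^p = 9.6912e-09·(0.000828449)^1.6181 = 9.6912e-09·1.03144e-05 ≈ 9.996e-14.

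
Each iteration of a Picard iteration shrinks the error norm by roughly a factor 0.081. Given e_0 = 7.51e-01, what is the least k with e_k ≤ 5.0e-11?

After k steps, e_k ≈ 7.51e-01·0.081^k.
Need 0.081^k ≤ 5.0e-11/7.51e-01 = 6.65779e-11.
k ≥ ln(6.65779e-11)/ln(0.081) = -23.4326/-2.51331 = 9.323.
Smallest integer k = 10.

10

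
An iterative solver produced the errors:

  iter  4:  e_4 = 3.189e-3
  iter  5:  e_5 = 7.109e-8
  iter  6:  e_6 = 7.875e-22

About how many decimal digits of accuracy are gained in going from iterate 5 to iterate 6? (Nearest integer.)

Digits gained ≈ log₁₀(e_5/e_6) = log₁₀(7.109e-8/7.875e-22) = log₁₀(9.0273e+13) ≈ 13.956.

14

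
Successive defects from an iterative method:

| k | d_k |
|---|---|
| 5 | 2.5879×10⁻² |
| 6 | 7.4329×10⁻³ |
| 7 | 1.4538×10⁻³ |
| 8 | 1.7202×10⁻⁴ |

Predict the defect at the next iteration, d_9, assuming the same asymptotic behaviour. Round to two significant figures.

First estimate the order: p ≈ ln(d_8/d_7) / ln(d_7/d_6) = ln(1.7202×10⁻⁴/1.4538×10⁻³)/ln(1.4538×10⁻³/7.4329×10⁻³) = ln(0.118324)/ln(0.19559) ≈ 1.3080.
Then d_9 ≈ d_8·(d_8/d_7)^p = 1.7202×10⁻⁴·(0.118324)^1.3080 = 1.7202×10⁻⁴·0.0613168 ≈ 1.055e-05.

1.1e-5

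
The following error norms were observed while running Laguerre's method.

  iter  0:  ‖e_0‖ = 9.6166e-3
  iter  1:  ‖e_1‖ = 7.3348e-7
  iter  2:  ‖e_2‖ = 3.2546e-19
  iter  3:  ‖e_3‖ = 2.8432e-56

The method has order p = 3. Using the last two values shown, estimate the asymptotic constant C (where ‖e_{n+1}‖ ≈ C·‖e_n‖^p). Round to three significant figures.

0.825

C ≈ ‖e_3‖ / ‖e_2‖^3
  = 2.8432e-56 / (3.2546e-19)^3
  = 2.8432e-56 / 3.44741e-56 ≈ 0.82474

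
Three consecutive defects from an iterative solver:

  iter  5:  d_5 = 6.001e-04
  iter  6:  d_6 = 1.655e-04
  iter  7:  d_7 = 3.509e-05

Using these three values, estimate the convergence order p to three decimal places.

p ≈ ln(d_7/d_6) / ln(d_6/d_5)
  = ln(3.509e-05/1.655e-04) / ln(1.655e-04/6.001e-04)
  = ln(0.212024) / ln(0.275787)
  = -1.551056 / -1.288126 ≈ 1.204118

1.204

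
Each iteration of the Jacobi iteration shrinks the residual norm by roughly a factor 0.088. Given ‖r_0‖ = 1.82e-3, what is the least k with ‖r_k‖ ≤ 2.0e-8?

5

After k steps, ‖r_k‖ ≈ 1.82e-3·0.088^k.
Need 0.088^k ≤ 2.0e-8/1.82e-3 = 1.0989e-05.
k ≥ ln(1.0989e-05)/ln(0.088) = -11.4186/-2.43042 = 4.698.
Smallest integer k = 5.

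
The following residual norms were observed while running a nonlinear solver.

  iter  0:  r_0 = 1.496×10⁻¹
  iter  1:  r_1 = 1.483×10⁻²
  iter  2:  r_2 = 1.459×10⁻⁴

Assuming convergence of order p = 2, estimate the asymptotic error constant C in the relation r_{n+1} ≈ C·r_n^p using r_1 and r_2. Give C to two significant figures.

C ≈ r_2 / r_1^2
  = 1.459×10⁻⁴ / (1.483×10⁻²)^2
  = 1.459×10⁻⁴ / 0.000219929 ≈ 0.6634

0.66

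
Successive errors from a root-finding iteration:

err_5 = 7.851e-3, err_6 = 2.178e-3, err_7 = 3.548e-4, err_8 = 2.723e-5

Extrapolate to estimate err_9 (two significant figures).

7.2e-7

First estimate the order: p ≈ ln(err_8/err_7) / ln(err_7/err_6) = ln(2.723e-5/3.548e-4)/ln(3.548e-4/2.178e-3) = ln(0.0767475)/ln(0.162902) ≈ 1.4148.
Then err_9 ≈ err_8·(err_8/err_7)^p = 2.723e-5·(0.0767475)^1.4148 = 2.723e-5·0.0264599 ≈ 7.205e-07.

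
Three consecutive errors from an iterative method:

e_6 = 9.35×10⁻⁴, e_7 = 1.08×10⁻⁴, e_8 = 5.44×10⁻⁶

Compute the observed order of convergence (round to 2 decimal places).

p ≈ ln(e_8/e_7) / ln(e_7/e_6)
  = ln(5.44×10⁻⁶/1.08×10⁻⁴) / ln(1.08×10⁻⁴/9.35×10⁻⁴)
  = ln(0.0503704) / ln(0.115508)
  = -2.98835 / -2.15842 ≈ 1.38451

1.38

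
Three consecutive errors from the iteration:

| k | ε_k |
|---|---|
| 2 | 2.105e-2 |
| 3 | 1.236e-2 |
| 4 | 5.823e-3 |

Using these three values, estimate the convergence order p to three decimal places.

1.414

p ≈ ln(ε_4/ε_3) / ln(ε_3/ε_2)
  = ln(5.823e-3/1.236e-2) / ln(1.236e-2/2.105e-2)
  = ln(0.471117) / ln(0.587173)
  = -0.752649 / -0.532436 ≈ 1.413595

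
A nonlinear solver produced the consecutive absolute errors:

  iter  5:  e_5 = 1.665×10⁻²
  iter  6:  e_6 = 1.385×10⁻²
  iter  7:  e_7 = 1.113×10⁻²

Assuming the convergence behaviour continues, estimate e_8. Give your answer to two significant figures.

First estimate the order: p ≈ ln(e_7/e_6) / ln(e_6/e_5) = ln(1.113×10⁻²/1.385×10⁻²)/ln(1.385×10⁻²/1.665×10⁻²) = ln(0.80361)/ln(0.831832) ≈ 1.1875.
Then e_8 ≈ e_7·(e_7/e_6)^p = 1.113×10⁻²·(0.80361)^1.1875 = 1.113×10⁻²·0.771332 ≈ 0.008585.

8.6e-3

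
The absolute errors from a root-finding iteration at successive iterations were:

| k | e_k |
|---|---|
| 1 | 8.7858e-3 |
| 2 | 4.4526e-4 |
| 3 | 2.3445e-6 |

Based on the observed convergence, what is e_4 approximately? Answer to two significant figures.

First estimate the order: p ≈ ln(e_3/e_2) / ln(e_2/e_1) = ln(2.3445e-6/4.4526e-4)/ln(4.4526e-4/8.7858e-3) = ln(0.00526546)/ln(0.0506795) ≈ 1.7593.
Then e_4 ≈ e_3·(e_3/e_2)^p = 2.3445e-6·(0.00526546)^1.7593 = 2.3445e-6·9.80219e-05 ≈ 2.298e-10.

2.3e-10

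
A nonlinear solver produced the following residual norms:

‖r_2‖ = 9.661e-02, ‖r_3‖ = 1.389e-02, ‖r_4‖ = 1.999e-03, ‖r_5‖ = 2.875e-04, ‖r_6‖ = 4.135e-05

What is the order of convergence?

1

Consecutive ratios: ‖r_6‖/‖r_5‖ = 4.135e-05/2.875e-04 = 0.143826, ‖r_5‖/‖r_4‖ = 2.875e-04/1.999e-03 = 0.143822.
p ≈ ln(0.143826)/ln(0.143822) = -1.9392/-1.9392 ≈ 1.00.
So the convergence is linear (order 1).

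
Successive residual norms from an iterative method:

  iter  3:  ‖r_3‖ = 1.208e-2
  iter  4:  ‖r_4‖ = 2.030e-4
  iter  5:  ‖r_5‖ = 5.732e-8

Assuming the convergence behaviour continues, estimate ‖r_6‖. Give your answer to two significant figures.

First estimate the order: p ≈ ln(‖r_5‖/‖r_4‖) / ln(‖r_4‖/‖r_3‖) = ln(5.732e-8/2.030e-4)/ln(2.030e-4/1.208e-2) = ln(0.000282365)/ln(0.0168046) ≈ 2.0000.
Then ‖r_6‖ ≈ ‖r_5‖·(‖r_5‖/‖r_4‖)^p = 5.732e-8·(0.000282365)^2.0000 = 5.732e-8·7.973e-08 ≈ 4.57e-15.

4.6e-15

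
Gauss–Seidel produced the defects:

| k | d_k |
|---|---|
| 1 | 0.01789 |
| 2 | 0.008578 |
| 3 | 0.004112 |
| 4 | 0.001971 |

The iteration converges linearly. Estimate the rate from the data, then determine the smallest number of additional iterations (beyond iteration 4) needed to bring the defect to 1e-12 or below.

Rate ρ ≈ d_4/d_3 = 0.001971/0.004112 = 0.4793.
After j more steps, d_{4+j} ≈ 0.001971·ρ^j; need ρ^j ≤ 1e-12/0.001971 = 5.07357e-10.
j ≥ ln(5.07357e-10)/ln(0.4793) = -21.4018/-0.73543 = 29.101.
So 30 more iterations are needed.

30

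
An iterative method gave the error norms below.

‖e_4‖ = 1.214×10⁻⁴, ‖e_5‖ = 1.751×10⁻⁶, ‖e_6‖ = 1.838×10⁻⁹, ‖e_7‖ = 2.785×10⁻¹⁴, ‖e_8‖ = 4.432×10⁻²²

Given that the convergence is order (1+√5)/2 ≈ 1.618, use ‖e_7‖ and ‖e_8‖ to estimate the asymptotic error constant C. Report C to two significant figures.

C ≈ ‖e_8‖ / ‖e_7‖^1.618
  = 4.432×10⁻²² / (2.785×10⁻¹⁴)^1.618
  = 4.432×10⁻²² / 1.16876e-22 ≈ 3.792

3.8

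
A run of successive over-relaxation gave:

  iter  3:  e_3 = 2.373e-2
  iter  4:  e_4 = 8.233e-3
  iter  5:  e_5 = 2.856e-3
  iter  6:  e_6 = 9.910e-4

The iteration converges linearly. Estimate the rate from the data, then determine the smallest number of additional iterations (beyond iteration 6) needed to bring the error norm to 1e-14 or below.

Rate ρ ≈ e_6/e_5 = 9.910e-4/2.856e-3 = 0.3470.
After j more steps, e_{6+j} ≈ 9.910e-4·ρ^j; need ρ^j ≤ 1e-14/9.910e-4 = 1.00908e-11.
j ≥ ln(1.00908e-11)/ln(0.3470) = -25.3194/-1.05843 = 23.922.
So 24 more iterations are needed.

24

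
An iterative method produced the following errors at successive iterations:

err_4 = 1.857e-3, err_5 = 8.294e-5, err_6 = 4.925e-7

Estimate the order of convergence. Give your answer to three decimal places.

1.649

p ≈ ln(err_6/err_5) / ln(err_5/err_4)
  = ln(4.925e-7/8.294e-5) / ln(8.294e-5/1.857e-3)
  = ln(0.00593803) / ln(0.0446634)
  = -5.126378 / -3.108601 ≈ 1.649095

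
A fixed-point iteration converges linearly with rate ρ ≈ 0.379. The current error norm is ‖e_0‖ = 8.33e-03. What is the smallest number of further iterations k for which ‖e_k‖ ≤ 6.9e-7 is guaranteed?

After k steps, ‖e_k‖ ≈ 8.33e-03·0.379^k.
Need 0.379^k ≤ 6.9e-7/8.33e-03 = 8.28331e-05.
k ≥ ln(8.28331e-05)/ln(0.379) = -9.3987/-0.97022 = 9.687.
Smallest integer k = 10.

10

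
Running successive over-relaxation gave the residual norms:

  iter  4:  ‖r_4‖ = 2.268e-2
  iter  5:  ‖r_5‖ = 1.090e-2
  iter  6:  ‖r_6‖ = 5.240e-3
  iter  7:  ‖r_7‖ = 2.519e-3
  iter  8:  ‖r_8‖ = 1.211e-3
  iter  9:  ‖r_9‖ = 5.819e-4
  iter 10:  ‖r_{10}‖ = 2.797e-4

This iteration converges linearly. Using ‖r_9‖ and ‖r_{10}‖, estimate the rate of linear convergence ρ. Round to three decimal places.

ρ ≈ ‖r_{10}‖/‖r_9‖ = 2.797e-4/5.819e-4 = 0.48067

0.481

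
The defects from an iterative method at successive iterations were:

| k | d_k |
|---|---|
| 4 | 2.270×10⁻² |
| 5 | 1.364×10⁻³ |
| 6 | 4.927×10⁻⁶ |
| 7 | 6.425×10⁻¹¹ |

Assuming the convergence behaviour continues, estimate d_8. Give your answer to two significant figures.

First estimate the order: p ≈ ln(d_7/d_6) / ln(d_6/d_5) = ln(6.425×10⁻¹¹/4.927×10⁻⁶)/ln(4.927×10⁻⁶/1.364×10⁻³) = ln(1.30404e-05)/ln(0.00361217) ≈ 2.0001.
Then d_8 ≈ d_7·(d_7/d_6)^p = 6.425×10⁻¹¹·(1.30404e-05)^2.0001 = 6.425×10⁻¹¹·1.69861e-10 ≈ 1.091e-20.

1.1e-20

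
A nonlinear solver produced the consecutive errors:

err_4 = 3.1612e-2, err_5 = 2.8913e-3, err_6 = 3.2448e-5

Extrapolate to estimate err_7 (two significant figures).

First estimate the order: p ≈ ln(err_6/err_5) / ln(err_5/err_4) = ln(3.2448e-5/2.8913e-3)/ln(2.8913e-3/3.1612e-2) = ln(0.0112226)/ln(0.0914621) ≈ 1.8772.
Then err_7 ≈ err_6·(err_6/err_5)^p = 3.2448e-5·(0.0112226)^1.8772 = 3.2448e-5·0.000218593 ≈ 7.093e-09.

7.1e-9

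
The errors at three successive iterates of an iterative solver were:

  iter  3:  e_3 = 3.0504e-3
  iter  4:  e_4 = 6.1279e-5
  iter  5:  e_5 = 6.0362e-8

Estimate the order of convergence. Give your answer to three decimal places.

1.772

p ≈ ln(e_5/e_4) / ln(e_4/e_3)
  = ln(6.0362e-8/6.1279e-5) / ln(6.1279e-5/3.0504e-3)
  = ln(0.000985036) / ln(0.0200888)
  = -6.922832 / -3.907593 ≈ 1.771636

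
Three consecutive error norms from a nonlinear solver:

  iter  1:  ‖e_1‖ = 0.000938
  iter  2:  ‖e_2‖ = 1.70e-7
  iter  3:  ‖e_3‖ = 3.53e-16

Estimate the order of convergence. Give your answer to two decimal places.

p ≈ ln(‖e_3‖/‖e_2‖) / ln(‖e_2‖/‖e_1‖)
  = ln(3.53e-16/1.70e-7) / ln(1.70e-7/0.000938)
  = ln(2.07647e-09) / ln(0.000181237)
  = -19.99260 / -8.61570 ≈ 2.32048

2.32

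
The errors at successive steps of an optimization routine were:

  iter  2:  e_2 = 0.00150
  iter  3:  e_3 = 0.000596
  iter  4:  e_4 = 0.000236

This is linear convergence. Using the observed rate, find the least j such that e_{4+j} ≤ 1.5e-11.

18

Rate ρ ≈ e_4/e_3 = 0.000236/0.000596 = 0.3960.
After j more steps, e_{4+j} ≈ 0.000236·ρ^j; need ρ^j ≤ 1.5e-11/0.000236 = 6.35593e-08.
j ≥ ln(6.35593e-08)/ln(0.3960) = -16.5713/-0.92634 = 17.889.
So 18 more iterations are needed.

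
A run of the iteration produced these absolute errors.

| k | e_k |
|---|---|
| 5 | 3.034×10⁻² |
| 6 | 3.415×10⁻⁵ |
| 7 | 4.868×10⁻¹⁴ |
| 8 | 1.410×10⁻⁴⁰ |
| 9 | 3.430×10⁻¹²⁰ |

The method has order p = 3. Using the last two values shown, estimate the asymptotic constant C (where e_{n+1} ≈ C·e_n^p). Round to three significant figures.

1.22

C ≈ e_9 / e_8^3
  = 3.430×10⁻¹²⁰ / (1.410×10⁻⁴⁰)^3
  = 3.430×10⁻¹²⁰ / 2.80322e-120 ≈ 1.2236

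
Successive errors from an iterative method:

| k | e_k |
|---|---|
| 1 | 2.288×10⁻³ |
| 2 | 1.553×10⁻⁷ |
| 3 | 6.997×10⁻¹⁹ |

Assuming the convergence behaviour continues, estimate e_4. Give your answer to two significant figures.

First estimate the order: p ≈ ln(e_3/e_2) / ln(e_2/e_1) = ln(6.997×10⁻¹⁹/1.553×10⁻⁷)/ln(1.553×10⁻⁷/2.288×10⁻³) = ln(4.50547e-12)/ln(6.78759e-05) ≈ 2.7220.
Then e_4 ≈ e_3·(e_3/e_2)^p = 6.997×10⁻¹⁹·(4.50547e-12)^2.7220 = 6.997×10⁻¹⁹·1.30461e-31 ≈ 9.128e-50.

9.1e-50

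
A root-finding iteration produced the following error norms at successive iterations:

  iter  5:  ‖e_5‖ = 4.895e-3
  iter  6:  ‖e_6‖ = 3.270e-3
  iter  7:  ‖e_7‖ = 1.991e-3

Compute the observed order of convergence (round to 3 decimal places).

p ≈ ln(‖e_7‖/‖e_6‖) / ln(‖e_6‖/‖e_5‖)
  = ln(1.991e-3/3.270e-3) / ln(3.270e-3/4.895e-3)
  = ln(0.608869) / ln(0.668029)
  = -0.496152 / -0.403424 ≈ 1.229852

1.230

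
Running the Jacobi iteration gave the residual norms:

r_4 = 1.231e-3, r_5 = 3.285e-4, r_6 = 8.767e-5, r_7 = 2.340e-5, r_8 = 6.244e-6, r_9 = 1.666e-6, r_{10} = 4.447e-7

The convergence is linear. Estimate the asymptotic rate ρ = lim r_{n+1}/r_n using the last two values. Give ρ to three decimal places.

ρ ≈ r_{10}/r_9 = 4.447e-7/1.666e-6 = 0.26693

0.267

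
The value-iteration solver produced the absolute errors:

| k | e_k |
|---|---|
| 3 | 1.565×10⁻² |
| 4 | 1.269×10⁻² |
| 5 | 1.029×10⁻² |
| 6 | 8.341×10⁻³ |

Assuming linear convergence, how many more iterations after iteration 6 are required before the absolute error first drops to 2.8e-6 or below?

39

Rate ρ ≈ e_6/e_5 = 8.341×10⁻³/1.029×10⁻² = 0.8106.
After j more steps, e_{6+j} ≈ 8.341×10⁻³·ρ^j; need ρ^j ≤ 2.8e-6/8.341×10⁻³ = 0.000335691.
j ≥ ln(0.000335691)/ln(0.8106) = -7.9993/-0.20998 = 38.096.
So 39 more iterations are needed.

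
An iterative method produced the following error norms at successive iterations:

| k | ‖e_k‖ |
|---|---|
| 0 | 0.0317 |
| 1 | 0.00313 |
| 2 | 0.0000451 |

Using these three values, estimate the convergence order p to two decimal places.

1.83

p ≈ ln(‖e_2‖/‖e_1‖) / ln(‖e_1‖/‖e_0‖)
  = ln(0.0000451/0.00313) / ln(0.00313/0.0317)
  = ln(0.0144089) / ln(0.0987382)
  = -4.23991 / -2.31528 ≈ 1.83127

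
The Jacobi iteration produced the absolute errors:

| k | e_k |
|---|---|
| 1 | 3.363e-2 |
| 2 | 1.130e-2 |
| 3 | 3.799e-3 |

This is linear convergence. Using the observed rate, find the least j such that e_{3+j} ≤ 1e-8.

Rate ρ ≈ e_3/e_2 = 3.799e-3/1.130e-2 = 0.3362.
After j more steps, e_{3+j} ≈ 3.799e-3·ρ^j; need ρ^j ≤ 1e-8/3.799e-3 = 2.63227e-06.
j ≥ ln(2.63227e-06)/ln(0.3362) = -12.8477/-1.09005 = 11.786.
So 12 more iterations are needed.

12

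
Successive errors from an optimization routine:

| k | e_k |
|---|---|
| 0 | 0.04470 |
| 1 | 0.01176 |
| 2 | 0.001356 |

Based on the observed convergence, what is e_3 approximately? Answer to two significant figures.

First estimate the order: p ≈ ln(e_2/e_1) / ln(e_1/e_0) = ln(0.001356/0.01176)/ln(0.01176/0.04470) = ln(0.115306)/ln(0.263087) ≈ 1.6178.
Then e_3 ≈ e_2·(e_2/e_1)^p = 0.001356·(0.115306)^1.6178 = 0.001356·0.0303574 ≈ 4.116e-05.

4.1e-5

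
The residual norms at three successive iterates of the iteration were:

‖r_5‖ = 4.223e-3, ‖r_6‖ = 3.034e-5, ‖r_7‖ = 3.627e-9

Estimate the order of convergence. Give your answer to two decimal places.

p ≈ ln(‖r_7‖/‖r_6‖) / ln(‖r_6‖/‖r_5‖)
  = ln(3.627e-9/3.034e-5) / ln(3.034e-5/4.223e-3)
  = ln(0.000119545) / ln(0.00718447)
  = -9.03182 / -4.93583 ≈ 1.82985

1.83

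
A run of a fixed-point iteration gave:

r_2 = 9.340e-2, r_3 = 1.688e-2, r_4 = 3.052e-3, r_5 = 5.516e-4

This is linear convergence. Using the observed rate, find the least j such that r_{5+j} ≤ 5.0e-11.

Rate ρ ≈ r_5/r_4 = 5.516e-4/3.052e-3 = 0.1807.
After j more steps, r_{5+j} ≈ 5.516e-4·ρ^j; need ρ^j ≤ 5.0e-11/5.516e-4 = 9.06454e-08.
j ≥ ln(9.06454e-08)/ln(0.1807) = -16.2163/-1.71092 = 9.478.
So 10 more iterations are needed.

10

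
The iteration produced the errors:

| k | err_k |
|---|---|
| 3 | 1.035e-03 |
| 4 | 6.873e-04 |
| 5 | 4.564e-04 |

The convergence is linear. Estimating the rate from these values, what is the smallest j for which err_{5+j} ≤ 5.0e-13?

51

Rate ρ ≈ err_5/err_4 = 4.564e-04/6.873e-04 = 0.6640.
After j more steps, err_{5+j} ≈ 4.564e-04·ρ^j; need ρ^j ≤ 5.0e-13/4.564e-04 = 1.09553e-09.
j ≥ ln(1.09553e-09)/ln(0.6640) = -20.6320/-0.40947 = 50.387.
So 51 more iterations are needed.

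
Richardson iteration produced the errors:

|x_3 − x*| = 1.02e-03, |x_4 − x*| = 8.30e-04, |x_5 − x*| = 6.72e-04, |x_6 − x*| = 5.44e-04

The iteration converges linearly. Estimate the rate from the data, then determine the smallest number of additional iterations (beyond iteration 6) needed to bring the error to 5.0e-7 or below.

34

Rate ρ ≈ |x_6 − x*|/|x_5 − x*| = 5.44e-04/6.72e-04 = 0.8095.
After j more steps, |x_{6+j} − x*| ≈ 5.44e-04·ρ^j; need ρ^j ≤ 5.0e-7/5.44e-04 = 0.000919118.
j ≥ ln(0.000919118)/ln(0.8095) = -6.9921/-0.21134 = 33.085.
So 34 more iterations are needed.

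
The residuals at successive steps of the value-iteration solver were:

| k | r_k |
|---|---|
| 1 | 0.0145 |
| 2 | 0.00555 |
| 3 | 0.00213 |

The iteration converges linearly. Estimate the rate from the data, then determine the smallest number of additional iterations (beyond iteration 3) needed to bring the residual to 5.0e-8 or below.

Rate ρ ≈ r_3/r_2 = 0.00213/0.00555 = 0.3838.
After j more steps, r_{3+j} ≈ 0.00213·ρ^j; need ρ^j ≤ 5.0e-8/0.00213 = 2.34742e-05.
j ≥ ln(2.34742e-05)/ln(0.3838) = -10.6596/-0.95763 = 11.131.
So 12 more iterations are needed.

12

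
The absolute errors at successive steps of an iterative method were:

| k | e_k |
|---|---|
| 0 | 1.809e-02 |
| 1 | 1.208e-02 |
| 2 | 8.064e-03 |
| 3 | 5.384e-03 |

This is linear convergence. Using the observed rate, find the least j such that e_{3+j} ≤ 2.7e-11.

48

Rate ρ ≈ e_3/e_2 = 5.384e-03/8.064e-03 = 0.6677.
After j more steps, e_{3+j} ≈ 5.384e-03·ρ^j; need ρ^j ≤ 2.7e-11/5.384e-03 = 5.01486e-09.
j ≥ ln(5.01486e-09)/ln(0.6677) = -19.1109/-0.40392 = 47.314.
So 48 more iterations are needed.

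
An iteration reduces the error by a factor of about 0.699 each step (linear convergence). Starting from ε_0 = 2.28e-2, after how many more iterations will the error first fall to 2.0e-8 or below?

After k steps, ε_k ≈ 2.28e-2·0.699^k.
Need 0.699^k ≤ 2.0e-8/2.28e-2 = 8.77193e-07.
k ≥ ln(8.77193e-07)/ln(0.699) = -13.9465/-0.35810 = 38.946.
Smallest integer k = 39.

39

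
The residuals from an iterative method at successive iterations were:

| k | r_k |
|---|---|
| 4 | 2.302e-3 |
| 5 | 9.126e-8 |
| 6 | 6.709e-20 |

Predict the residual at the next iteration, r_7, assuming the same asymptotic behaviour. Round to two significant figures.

First estimate the order: p ≈ ln(r_6/r_5) / ln(r_5/r_4) = ln(6.709e-20/9.126e-8)/ln(9.126e-8/2.302e-3) = ln(7.35152e-13)/ln(3.96438e-05) ≈ 2.7565.
Then r_7 ≈ r_6·(r_6/r_5)^p = 6.709e-20·(7.35152e-13)^2.7565 = 6.709e-20·3.57823e-34 ≈ 2.401e-53.

2.4e-53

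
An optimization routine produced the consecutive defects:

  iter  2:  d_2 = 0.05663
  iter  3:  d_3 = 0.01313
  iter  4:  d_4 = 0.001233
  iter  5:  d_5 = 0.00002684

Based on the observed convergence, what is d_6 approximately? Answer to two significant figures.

5.5e-8

First estimate the order: p ≈ ln(d_5/d_4) / ln(d_4/d_3) = ln(0.00002684/0.001233)/ln(0.001233/0.01313) = ln(0.021768)/ln(0.0939071) ≈ 1.6180.
Then d_6 ≈ d_5·(d_5/d_4)^p = 0.00002684·(0.021768)^1.6180 = 0.00002684·0.00204452 ≈ 5.487e-08.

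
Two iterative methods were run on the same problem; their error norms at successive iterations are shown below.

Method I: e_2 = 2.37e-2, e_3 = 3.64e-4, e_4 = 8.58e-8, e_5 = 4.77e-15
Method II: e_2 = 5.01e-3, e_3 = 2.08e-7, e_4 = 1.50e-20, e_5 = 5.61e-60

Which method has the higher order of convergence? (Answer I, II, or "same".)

II

Method I: p ≈ ln(4.77e-15/8.58e-8)/ln(8.58e-8/3.64e-4) ≈ 2.00.
Method II: p ≈ ln(5.61e-60/1.50e-20)/ln(1.50e-20/2.08e-7) ≈ 3.00.
Method II has the higher order (≈3.0 vs ≈2.0).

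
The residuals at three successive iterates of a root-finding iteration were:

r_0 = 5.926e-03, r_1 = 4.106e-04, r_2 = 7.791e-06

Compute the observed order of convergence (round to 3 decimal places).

p ≈ ln(r_2/r_1) / ln(r_1/r_0)
  = ln(7.791e-06/4.106e-04) / ln(4.106e-04/5.926e-03)
  = ln(0.0189747) / ln(0.0692879)
  = -3.964649 / -2.669485 ≈ 1.485174

1.485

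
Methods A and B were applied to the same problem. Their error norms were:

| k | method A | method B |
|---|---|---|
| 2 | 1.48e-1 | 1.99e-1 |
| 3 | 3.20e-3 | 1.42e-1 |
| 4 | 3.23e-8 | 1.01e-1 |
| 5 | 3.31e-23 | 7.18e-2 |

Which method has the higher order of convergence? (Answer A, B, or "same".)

Method A: p ≈ ln(3.31e-23/3.23e-8)/ln(3.23e-8/3.20e-3) ≈ 3.00.
Method B: p ≈ ln(7.18e-2/1.01e-1)/ln(1.01e-1/1.42e-1) ≈ 1.00.
Method A has the higher order (≈3.0 vs ≈1.0).

A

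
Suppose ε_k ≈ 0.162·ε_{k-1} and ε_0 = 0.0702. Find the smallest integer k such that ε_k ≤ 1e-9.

10

After k steps, ε_k ≈ 0.0702·0.162^k.
Need 0.162^k ≤ 1e-9/0.0702 = 1.4245e-08.
k ≥ ln(1.4245e-08)/ln(0.162) = -18.0669/-1.82016 = 9.926.
Smallest integer k = 10.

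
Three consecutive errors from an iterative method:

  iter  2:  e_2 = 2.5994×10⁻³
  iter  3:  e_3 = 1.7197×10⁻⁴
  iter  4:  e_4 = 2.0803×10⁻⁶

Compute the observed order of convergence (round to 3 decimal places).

p ≈ ln(e_4/e_3) / ln(e_3/e_2)
  = ln(2.0803×10⁻⁶/1.7197×10⁻⁴) / ln(1.7197×10⁻⁴/2.5994×10⁻³)
  = ln(0.0120969) / ln(0.0661576)
  = -4.414806 / -2.715716 ≈ 1.625651

1.626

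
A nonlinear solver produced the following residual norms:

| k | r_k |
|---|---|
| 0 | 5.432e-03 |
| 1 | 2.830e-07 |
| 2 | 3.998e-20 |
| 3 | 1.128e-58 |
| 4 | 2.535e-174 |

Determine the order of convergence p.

Consecutive ratios: r_4/r_3 = 2.535e-174/1.128e-58 = 2.24734e-116, r_3/r_2 = 1.128e-58/3.998e-20 = 2.82141e-39.
p ≈ ln(2.24734e-116)/ln(2.82141e-39) = -266.2901/-88.7636 ≈ 3.00.
So the convergence is cubic (order 3).

3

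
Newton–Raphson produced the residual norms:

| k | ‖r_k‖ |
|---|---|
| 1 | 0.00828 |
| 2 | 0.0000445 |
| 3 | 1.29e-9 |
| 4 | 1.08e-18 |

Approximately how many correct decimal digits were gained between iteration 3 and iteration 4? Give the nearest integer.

9

Digits gained ≈ log₁₀(‖r_3‖/‖r_4‖) = log₁₀(1.29e-9/1.08e-18) = log₁₀(1.19444e+09) ≈ 9.077.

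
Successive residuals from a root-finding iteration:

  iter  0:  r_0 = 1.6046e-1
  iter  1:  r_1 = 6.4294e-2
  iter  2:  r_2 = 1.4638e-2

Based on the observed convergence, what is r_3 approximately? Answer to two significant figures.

1.3e-3

First estimate the order: p ≈ ln(r_2/r_1) / ln(r_1/r_0) = ln(1.4638e-2/6.4294e-2)/ln(6.4294e-2/1.6046e-1) = ln(0.227673)/ln(0.400686) ≈ 1.6181.
Then r_3 ≈ r_2·(r_2/r_1)^p = 1.4638e-2·(0.227673)^1.6181 = 1.4638e-2·0.0912149 ≈ 0.001335.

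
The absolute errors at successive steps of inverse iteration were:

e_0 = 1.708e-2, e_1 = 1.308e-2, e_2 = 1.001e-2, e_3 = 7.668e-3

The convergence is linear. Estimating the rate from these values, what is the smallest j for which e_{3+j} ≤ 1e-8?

51

Rate ρ ≈ e_3/e_2 = 7.668e-3/1.001e-2 = 0.7660.
After j more steps, e_{3+j} ≈ 7.668e-3·ρ^j; need ρ^j ≤ 1e-8/7.668e-3 = 1.30412e-06.
j ≥ ln(1.30412e-06)/ln(0.7660) = -13.5500/-0.26657 = 50.831.
So 51 more iterations are needed.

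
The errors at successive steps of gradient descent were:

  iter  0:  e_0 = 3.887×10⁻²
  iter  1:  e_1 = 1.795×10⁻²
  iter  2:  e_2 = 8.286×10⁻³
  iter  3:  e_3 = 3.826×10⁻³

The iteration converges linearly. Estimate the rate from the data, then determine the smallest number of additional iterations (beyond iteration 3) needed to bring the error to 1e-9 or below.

Rate ρ ≈ e_3/e_2 = 3.826×10⁻³/8.286×10⁻³ = 0.4617.
After j more steps, e_{3+j} ≈ 3.826×10⁻³·ρ^j; need ρ^j ≤ 1e-9/3.826×10⁻³ = 2.6137e-07.
j ≥ ln(2.6137e-07)/ln(0.4617) = -15.1573/-0.77284 = 19.612.
So 20 more iterations are needed.

20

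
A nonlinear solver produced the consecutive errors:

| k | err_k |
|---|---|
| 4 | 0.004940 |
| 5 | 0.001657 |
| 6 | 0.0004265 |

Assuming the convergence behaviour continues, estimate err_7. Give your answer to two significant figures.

First estimate the order: p ≈ ln(err_6/err_5) / ln(err_5/err_4) = ln(0.0004265/0.001657)/ln(0.001657/0.004940) = ln(0.257393)/ln(0.335425) ≈ 1.2424.
Then err_7 ≈ err_6·(err_6/err_5)^p = 0.0004265·(0.257393)^1.2424 = 0.0004265·0.185236 ≈ 7.9e-05.

7.9e-5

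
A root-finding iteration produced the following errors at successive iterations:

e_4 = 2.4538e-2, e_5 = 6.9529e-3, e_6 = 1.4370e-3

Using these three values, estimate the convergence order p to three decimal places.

1.250

p ≈ ln(e_6/e_5) / ln(e_5/e_4)
  = ln(1.4370e-3/6.9529e-3) / ln(6.9529e-3/2.4538e-2)
  = ln(0.206676) / ln(0.283352)
  = -1.576603 / -1.261065 ≈ 1.250215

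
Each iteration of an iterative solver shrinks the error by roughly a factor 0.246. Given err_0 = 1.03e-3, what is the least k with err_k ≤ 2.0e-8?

8

After k steps, err_k ≈ 1.03e-3·0.246^k.
Need 0.246^k ≤ 2.0e-8/1.03e-3 = 1.94175e-05.
k ≥ ln(1.94175e-05)/ln(0.246) = -10.8493/-1.40242 = 7.736.
Smallest integer k = 8.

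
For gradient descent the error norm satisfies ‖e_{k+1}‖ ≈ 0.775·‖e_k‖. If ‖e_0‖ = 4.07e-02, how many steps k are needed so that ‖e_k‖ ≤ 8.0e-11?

79

After k steps, ‖e_k‖ ≈ 4.07e-02·0.775^k.
Need 0.775^k ≤ 8.0e-11/4.07e-02 = 1.9656e-09.
k ≥ ln(1.9656e-09)/ln(0.775) = -20.0475/-0.25489 = 78.652.
Smallest integer k = 79.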